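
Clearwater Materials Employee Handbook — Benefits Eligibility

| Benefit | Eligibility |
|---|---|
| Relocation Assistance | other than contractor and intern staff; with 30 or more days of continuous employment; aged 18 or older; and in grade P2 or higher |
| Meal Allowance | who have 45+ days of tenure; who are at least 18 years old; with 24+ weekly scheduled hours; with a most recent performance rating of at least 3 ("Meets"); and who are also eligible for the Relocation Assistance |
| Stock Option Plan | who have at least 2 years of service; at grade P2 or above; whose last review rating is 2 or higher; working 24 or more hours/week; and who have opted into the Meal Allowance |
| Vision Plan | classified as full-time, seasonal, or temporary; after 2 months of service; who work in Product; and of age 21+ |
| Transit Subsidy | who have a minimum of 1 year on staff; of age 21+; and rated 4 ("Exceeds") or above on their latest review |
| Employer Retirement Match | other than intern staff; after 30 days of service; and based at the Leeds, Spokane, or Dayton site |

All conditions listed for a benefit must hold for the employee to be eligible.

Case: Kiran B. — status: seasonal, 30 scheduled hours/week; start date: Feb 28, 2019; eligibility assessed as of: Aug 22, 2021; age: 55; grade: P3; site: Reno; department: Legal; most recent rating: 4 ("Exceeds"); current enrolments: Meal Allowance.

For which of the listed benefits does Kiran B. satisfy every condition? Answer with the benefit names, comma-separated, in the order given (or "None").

Relocation Assistance, Meal Allowance, Stock Option Plan, Transit Subsidy

Service from Feb 28, 2019 to Aug 22, 2021: 906 days.
Relocation Assistance — status seasonal ✓ (not excluded); service 906 days ≥ 30 days ✓; age 55 ≥ 18 ✓; grade P3 ≥ P2 ✓ → eligible.
Meal Allowance — service 906 days ≥ 45 days ✓; age 55 ≥ 18 ✓; 30 hrs/wk ≥ 24 ✓; rating 4 ≥ 3 ✓; eligible for Relocation Assistance ✓ → eligible.
Stock Option Plan — service 906 days ≥ 2 years (≈730 days) ✓; grade P3 ≥ P2 ✓; rating 4 ≥ 2 ✓; 30 hrs/wk ≥ 24 ✓; enrolled in Meal Allowance ✓ → eligible.
Vision Plan — status seasonal ✓; service 906 days ≥ 2 months (≈60 days) ✓; dept Legal ✗ → not eligible.
Transit Subsidy — service 906 days ≥ 1 year (≈365 days) ✓; age 55 ≥ 21 ✓; rating 4 ≥ 4 ✓ → eligible.
Employer Retirement Match — status seasonal ✓ (not excluded); service 906 days ≥ 30 days ✓; site Reno ✗ (not Leeds, Spokane, or Dayton) → not eligible.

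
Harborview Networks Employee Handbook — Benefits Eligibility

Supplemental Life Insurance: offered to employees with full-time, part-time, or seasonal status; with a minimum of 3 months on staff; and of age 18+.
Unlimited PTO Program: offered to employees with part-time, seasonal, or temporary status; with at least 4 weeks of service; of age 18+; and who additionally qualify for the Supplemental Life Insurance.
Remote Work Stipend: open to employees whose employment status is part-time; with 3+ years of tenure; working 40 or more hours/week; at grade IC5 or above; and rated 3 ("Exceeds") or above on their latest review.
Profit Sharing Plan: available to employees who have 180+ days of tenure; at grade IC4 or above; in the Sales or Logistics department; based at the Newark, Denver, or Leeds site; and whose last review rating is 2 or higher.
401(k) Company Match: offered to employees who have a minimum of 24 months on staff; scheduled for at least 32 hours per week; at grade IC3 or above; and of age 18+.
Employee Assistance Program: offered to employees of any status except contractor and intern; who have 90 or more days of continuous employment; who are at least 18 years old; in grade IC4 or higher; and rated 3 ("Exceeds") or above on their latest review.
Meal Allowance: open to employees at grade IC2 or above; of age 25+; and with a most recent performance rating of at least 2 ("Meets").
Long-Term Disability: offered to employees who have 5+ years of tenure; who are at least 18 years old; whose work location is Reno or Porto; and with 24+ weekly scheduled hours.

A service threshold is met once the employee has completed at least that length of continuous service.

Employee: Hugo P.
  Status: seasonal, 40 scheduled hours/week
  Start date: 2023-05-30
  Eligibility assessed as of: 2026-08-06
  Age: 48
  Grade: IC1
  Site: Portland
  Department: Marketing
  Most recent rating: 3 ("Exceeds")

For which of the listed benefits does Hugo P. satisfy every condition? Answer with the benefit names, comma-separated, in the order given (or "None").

Service from 2023-05-30 to 2026-08-06: 1164 days.
Supplemental Life Insurance — status seasonal ✓; service 1164 days ≥ 3 months (≈90 days) ✓; age 48 ≥ 18 ✓ → eligible.
Unlimited PTO Program — status seasonal ✓; service 1164 days ≥ 4 weeks (≈28 days) ✓; age 48 ≥ 18 ✓; eligible for Supplemental Life Insurance ✓ → eligible.
Remote Work Stipend — status seasonal ✗ (requires part-time) → not eligible.
Profit Sharing Plan — service 1164 days ≥ 180 days ✓; grade IC1 < IC4 ✗ → not eligible.
401(k) Company Match — service 1164 days ≥ 24 months (≈720 days) ✓; 40 hrs/wk ≥ 32 ✓; grade IC1 < IC3 ✗ → not eligible.
Employee Assistance Program — status seasonal ✓ (not excluded); service 1164 days ≥ 90 days ✓; age 48 ≥ 18 ✓; grade IC1 < IC4 ✗ → not eligible.
Meal Allowance — grade IC1 < IC2 ✗ → not eligible.
Long-Term Disability — service 1164 days < 5 years (≈1825 days) ✗ → not eligible.

Supplemental Life Insurance, Unlimited PTO Program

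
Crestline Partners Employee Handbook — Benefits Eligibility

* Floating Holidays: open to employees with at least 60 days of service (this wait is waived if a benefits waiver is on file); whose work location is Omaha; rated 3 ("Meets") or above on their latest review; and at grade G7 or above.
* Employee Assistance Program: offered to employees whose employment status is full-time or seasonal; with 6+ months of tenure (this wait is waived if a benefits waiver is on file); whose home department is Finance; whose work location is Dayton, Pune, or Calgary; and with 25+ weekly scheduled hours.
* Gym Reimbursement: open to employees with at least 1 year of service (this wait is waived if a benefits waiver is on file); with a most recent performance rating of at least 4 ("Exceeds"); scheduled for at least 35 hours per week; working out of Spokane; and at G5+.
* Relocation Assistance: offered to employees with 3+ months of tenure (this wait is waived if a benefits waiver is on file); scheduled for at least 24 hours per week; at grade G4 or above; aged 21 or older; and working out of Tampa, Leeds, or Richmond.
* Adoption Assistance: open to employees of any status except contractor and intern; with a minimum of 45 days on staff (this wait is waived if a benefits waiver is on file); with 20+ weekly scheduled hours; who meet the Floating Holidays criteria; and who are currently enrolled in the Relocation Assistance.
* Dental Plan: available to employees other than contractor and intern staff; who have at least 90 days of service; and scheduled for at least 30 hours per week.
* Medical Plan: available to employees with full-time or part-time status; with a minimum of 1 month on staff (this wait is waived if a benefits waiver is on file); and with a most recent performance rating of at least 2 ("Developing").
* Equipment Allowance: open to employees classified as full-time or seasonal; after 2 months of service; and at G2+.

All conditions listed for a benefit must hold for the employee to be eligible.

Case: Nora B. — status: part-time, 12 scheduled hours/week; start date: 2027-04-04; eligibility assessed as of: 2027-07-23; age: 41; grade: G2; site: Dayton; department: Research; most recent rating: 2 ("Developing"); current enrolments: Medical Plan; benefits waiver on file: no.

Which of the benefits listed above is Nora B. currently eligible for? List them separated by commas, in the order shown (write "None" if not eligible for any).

Medical Plan

Service from 2027-04-04 to 2027-07-23: 110 days.
Floating Holidays — no waiver, service 110 days ≥ 60 days ✓; site Dayton ✗ (not Omaha) → not eligible.
Employee Assistance Program — status part-time ✗ (requires full-time or seasonal) → not eligible.
Gym Reimbursement — no waiver, service 110 days < 1 year (≈365 days) ✗ → not eligible.
Relocation Assistance — no waiver, service 110 days ≥ 3 months (≈90 days) ✓; 12 hrs/wk < 24 ✗ → not eligible.
Adoption Assistance — status part-time ✓ (not excluded); no waiver, service 110 days ≥ 45 days ✓; 12 hrs/wk < 20 ✗ → not eligible.
Dental Plan — status part-time ✓ (not excluded); service 110 days ≥ 90 days ✓; 12 hrs/wk < 30 ✗ → not eligible.
Medical Plan — status part-time ✓; no waiver, service 110 days ≥ 1 month (≈30 days) ✓; rating 2 ≥ 2 ✓ → eligible.
Equipment Allowance — status part-time ✗ (requires full-time or seasonal) → not eligible.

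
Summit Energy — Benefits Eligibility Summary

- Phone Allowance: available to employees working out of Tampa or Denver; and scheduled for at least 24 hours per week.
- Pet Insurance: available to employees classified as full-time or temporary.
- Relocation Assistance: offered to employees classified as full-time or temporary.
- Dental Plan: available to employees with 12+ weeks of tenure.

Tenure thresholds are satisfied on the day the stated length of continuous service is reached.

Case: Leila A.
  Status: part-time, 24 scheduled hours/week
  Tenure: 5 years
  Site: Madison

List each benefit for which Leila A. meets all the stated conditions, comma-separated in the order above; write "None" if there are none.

Dental Plan

Phone Allowance — site Madison ✗ (not Tampa or Denver) → not eligible.
Pet Insurance — status part-time ✗ (requires full-time or temporary) → not eligible.
Relocation Assistance — status part-time ✗ (requires full-time or temporary) → not eligible.
Dental Plan — service 5 years ≥ 12 weeks (≈84 days) ✓ → eligible.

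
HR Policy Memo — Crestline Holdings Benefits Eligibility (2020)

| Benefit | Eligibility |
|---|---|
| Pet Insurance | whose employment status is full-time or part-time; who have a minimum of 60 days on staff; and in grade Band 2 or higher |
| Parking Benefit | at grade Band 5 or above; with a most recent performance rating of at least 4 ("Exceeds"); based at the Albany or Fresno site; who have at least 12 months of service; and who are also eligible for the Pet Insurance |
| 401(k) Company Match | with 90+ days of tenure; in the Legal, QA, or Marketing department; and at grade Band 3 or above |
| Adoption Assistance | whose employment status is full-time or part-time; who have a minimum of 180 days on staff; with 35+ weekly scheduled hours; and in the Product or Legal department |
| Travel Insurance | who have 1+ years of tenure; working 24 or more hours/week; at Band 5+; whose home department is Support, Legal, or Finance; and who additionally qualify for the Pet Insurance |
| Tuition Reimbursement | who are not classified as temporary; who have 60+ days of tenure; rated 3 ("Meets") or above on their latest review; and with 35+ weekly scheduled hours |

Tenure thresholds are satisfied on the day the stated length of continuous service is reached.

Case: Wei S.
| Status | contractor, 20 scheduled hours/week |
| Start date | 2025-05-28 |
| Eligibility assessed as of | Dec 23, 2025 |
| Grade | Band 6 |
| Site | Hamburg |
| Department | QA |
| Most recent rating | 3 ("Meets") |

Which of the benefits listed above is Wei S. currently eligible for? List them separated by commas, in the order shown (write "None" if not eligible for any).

Service from 2025-05-28 to Dec 23, 2025: 209 days.
Pet Insurance — status contractor ✗ (requires full-time or part-time) → not eligible.
Parking Benefit — grade Band 6 ≥ Band 5 ✓; rating 3 < 4 ✗ → not eligible.
401(k) Company Match — service 209 days ≥ 90 days ✓; dept QA ✓; grade Band 6 ≥ Band 3 ✓ → eligible.
Adoption Assistance — status contractor ✗ (requires full-time or part-time) → not eligible.
Travel Insurance — service 209 days < 1 year (≈365 days) ✗ → not eligible.
Tuition Reimbursement — status contractor ✓ (not excluded); service 209 days ≥ 60 days ✓; rating 3 ≥ 3 ✓; 20 hrs/wk < 35 ✗ → not eligible.

401(k) Company Match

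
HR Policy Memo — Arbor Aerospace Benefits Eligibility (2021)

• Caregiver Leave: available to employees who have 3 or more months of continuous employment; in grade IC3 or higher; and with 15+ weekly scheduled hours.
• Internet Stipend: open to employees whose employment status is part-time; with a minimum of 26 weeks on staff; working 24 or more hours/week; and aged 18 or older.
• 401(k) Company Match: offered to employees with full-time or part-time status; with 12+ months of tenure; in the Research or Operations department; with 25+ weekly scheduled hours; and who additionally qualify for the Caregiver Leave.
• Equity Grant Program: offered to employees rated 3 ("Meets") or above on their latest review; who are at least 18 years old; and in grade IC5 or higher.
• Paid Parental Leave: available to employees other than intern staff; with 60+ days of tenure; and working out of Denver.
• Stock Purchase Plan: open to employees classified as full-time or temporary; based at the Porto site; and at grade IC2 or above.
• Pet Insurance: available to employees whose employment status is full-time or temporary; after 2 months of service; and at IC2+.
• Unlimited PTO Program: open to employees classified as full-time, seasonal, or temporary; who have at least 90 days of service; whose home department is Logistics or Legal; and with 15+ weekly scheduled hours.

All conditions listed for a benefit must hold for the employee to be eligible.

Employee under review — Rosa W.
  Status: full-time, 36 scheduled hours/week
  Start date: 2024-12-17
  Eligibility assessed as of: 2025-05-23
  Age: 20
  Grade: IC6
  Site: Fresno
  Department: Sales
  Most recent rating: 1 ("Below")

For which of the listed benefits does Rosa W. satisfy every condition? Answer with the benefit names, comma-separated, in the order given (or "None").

Caregiver Leave, Pet Insurance

Service from 2024-12-17 to 2025-05-23: 157 days.
Caregiver Leave — service 157 days ≥ 3 months (≈90 days) ✓; grade IC6 ≥ IC3 ✓; 36 hrs/wk ≥ 15 ✓ → eligible.
Internet Stipend — status full-time ✗ (requires part-time) → not eligible.
401(k) Company Match — status full-time ✓; service 157 days < 12 months (≈360 days) ✗ → not eligible.
Equity Grant Program — rating 1 < 3 ✗ → not eligible.
Paid Parental Leave — status full-time ✓ (not excluded); service 157 days ≥ 60 days ✓; site Fresno ✗ (not Denver) → not eligible.
Stock Purchase Plan — status full-time ✓; site Fresno ✗ (not Porto) → not eligible.
Pet Insurance — status full-time ✓; service 157 days ≥ 2 months (≈60 days) ✓; grade IC6 ≥ IC2 ✓ → eligible.
Unlimited PTO Program — status full-time ✓; service 157 days ≥ 90 days ✓; dept Sales ✗ → not eligible.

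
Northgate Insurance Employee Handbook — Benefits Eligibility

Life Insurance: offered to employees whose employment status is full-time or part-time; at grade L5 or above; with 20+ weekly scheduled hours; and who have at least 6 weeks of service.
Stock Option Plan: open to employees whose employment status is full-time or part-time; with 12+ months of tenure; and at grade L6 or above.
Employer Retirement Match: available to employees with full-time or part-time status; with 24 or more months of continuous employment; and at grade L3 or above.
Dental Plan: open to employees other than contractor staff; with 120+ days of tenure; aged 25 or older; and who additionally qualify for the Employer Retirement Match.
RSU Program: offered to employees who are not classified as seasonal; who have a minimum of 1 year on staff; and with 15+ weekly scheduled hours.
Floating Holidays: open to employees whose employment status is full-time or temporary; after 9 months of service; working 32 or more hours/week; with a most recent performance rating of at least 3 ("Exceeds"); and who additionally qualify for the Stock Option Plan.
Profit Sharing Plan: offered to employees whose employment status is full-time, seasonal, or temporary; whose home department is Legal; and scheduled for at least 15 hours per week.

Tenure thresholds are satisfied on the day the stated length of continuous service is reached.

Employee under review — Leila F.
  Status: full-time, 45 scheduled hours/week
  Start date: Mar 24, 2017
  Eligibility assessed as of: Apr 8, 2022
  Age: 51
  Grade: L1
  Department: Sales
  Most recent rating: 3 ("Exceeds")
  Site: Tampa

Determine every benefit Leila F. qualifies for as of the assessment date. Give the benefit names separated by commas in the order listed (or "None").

RSU Program

Service from Mar 24, 2017 to Apr 8, 2022: 1841 days.
Life Insurance — status full-time ✓; grade L1 < L5 ✗ → not eligible.
Stock Option Plan — status full-time ✓; service 1841 days ≥ 12 months (≈360 days) ✓; grade L1 < L6 ✗ → not eligible.
Employer Retirement Match — status full-time ✓; service 1841 days ≥ 24 months (≈720 days) ✓; grade L1 < L3 ✗ → not eligible.
Dental Plan — status full-time ✓ (not excluded); service 1841 days ≥ 120 days ✓; age 51 ≥ 25 ✓; not eligible for Employer Retirement Match ✗ → not eligible.
RSU Program — status full-time ✓ (not excluded); service 1841 days ≥ 1 year (≈365 days) ✓; 45 hrs/wk ≥ 15 ✓ → eligible.
Floating Holidays — status full-time ✓; service 1841 days ≥ 9 months (≈270 days) ✓; 45 hrs/wk ≥ 32 ✓; rating 3 ≥ 3 ✓; not eligible for Stock Option Plan ✗ → not eligible.
Profit Sharing Plan — status full-time ✓; dept Sales ✗ → not eligible.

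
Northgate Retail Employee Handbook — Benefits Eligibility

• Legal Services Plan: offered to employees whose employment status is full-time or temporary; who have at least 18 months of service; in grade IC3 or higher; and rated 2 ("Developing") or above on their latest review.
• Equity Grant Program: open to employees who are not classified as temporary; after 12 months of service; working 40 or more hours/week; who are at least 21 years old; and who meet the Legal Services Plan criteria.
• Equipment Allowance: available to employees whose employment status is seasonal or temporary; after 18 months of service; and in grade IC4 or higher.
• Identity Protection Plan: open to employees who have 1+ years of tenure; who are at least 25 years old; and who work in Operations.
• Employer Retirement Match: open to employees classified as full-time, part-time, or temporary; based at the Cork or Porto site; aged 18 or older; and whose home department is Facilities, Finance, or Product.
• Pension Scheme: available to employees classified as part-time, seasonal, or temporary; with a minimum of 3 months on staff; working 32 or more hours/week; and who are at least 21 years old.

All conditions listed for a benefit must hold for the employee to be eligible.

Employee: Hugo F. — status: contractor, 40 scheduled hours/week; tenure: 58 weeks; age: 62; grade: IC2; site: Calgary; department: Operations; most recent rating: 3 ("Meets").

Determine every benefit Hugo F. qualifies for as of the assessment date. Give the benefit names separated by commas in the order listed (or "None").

Legal Services Plan — status contractor ✗ (requires full-time or temporary) → not eligible.
Equity Grant Program — status contractor ✓ (not excluded); service 58 weeks ≥ 12 months (≈360 days) ✓; 40 hrs/wk ≥ 40 ✓; age 62 ≥ 21 ✓; not eligible for Legal Services Plan ✗ → not eligible.
Equipment Allowance — status contractor ✗ (requires seasonal or temporary) → not eligible.
Identity Protection Plan — service 58 weeks ≥ 1 year (≈365 days) ✓; age 62 ≥ 25 ✓; dept Operations ✓ → eligible.
Employer Retirement Match — status contractor ✗ (requires full-time, part-time, or temporary) → not eligible.
Pension Scheme — status contractor ✗ (requires part-time, seasonal, or temporary) → not eligible.

Identity Protection Plan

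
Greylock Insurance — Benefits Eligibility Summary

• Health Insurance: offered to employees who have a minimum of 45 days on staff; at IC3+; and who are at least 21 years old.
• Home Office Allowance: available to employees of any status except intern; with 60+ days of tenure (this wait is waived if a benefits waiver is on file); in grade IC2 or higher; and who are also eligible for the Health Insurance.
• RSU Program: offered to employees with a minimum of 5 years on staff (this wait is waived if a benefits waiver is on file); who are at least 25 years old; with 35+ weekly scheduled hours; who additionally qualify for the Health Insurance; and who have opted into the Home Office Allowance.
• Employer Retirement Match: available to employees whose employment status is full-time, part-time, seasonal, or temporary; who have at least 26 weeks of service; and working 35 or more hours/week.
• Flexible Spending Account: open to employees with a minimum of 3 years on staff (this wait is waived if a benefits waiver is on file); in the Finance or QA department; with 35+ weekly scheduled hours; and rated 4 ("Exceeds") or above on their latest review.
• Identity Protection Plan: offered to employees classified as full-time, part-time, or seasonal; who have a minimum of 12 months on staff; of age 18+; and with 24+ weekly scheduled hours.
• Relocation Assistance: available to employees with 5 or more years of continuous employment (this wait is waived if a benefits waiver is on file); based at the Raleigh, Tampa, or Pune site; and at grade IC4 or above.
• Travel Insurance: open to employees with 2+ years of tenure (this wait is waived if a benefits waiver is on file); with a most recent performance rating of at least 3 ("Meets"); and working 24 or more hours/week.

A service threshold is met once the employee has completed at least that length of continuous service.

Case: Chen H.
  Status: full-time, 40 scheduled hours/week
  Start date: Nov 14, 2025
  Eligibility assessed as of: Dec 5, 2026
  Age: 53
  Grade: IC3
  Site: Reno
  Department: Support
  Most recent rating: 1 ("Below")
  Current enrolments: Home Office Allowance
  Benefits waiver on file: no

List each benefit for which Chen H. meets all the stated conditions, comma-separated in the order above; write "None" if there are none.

Health Insurance, Home Office Allowance, Employer Retirement Match, Identity Protection Plan

Service from Nov 14, 2025 to Dec 5, 2026: 386 days.
Health Insurance — service 386 days ≥ 45 days ✓; grade IC3 ≥ IC3 ✓; age 53 ≥ 21 ✓ → eligible.
Home Office Allowance — status full-time ✓ (not excluded); no waiver, service 386 days ≥ 60 days ✓; grade IC3 ≥ IC2 ✓; eligible for Health Insurance ✓ → eligible.
RSU Program — no waiver, service 386 days < 5 years (≈1825 days) ✗ → not eligible.
Employer Retirement Match — status full-time ✓; service 386 days ≥ 26 weeks (≈182 days) ✓; 40 hrs/wk ≥ 35 ✓ → eligible.
Flexible Spending Account — no waiver, service 386 days < 3 years (≈1095 days) ✗ → not eligible.
Identity Protection Plan — status full-time ✓; service 386 days ≥ 12 months (≈360 days) ✓; age 53 ≥ 18 ✓; 40 hrs/wk ≥ 24 ✓ → eligible.
Relocation Assistance — no waiver, service 386 days < 5 years (≈1825 days) ✗ → not eligible.
Travel Insurance — no waiver, service 386 days < 2 years (≈730 days) ✗ → not eligible.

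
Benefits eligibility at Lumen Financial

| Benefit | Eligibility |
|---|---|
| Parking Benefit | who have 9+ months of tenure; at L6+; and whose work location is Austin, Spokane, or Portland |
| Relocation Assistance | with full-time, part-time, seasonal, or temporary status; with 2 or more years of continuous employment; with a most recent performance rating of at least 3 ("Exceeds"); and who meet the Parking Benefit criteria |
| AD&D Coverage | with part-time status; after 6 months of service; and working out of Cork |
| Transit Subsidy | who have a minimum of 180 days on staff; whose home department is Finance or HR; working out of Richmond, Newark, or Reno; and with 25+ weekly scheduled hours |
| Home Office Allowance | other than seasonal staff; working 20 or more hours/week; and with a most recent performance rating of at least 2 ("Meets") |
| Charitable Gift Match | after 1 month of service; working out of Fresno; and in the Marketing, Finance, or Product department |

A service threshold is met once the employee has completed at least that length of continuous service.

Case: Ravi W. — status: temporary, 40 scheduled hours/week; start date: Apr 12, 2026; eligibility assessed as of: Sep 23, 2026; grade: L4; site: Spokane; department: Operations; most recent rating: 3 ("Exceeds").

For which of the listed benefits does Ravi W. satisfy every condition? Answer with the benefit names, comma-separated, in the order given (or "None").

Service from Apr 12, 2026 to Sep 23, 2026: 164 days.
Parking Benefit — service 164 days < 9 months (≈270 days) ✗ → not eligible.
Relocation Assistance — status temporary ✓; service 164 days < 2 years (≈730 days) ✗ → not eligible.
AD&D Coverage — status temporary ✗ (requires part-time) → not eligible.
Transit Subsidy — service 164 days < 180 days ✗ → not eligible.
Home Office Allowance — status temporary ✓ (not excluded); 40 hrs/wk ≥ 20 ✓; rating 3 ≥ 2 ✓ → eligible.
Charitable Gift Match — service 164 days ≥ 1 month (≈30 days) ✓; site Spokane ✗ (not Fresno) → not eligible.

Home Office Allowance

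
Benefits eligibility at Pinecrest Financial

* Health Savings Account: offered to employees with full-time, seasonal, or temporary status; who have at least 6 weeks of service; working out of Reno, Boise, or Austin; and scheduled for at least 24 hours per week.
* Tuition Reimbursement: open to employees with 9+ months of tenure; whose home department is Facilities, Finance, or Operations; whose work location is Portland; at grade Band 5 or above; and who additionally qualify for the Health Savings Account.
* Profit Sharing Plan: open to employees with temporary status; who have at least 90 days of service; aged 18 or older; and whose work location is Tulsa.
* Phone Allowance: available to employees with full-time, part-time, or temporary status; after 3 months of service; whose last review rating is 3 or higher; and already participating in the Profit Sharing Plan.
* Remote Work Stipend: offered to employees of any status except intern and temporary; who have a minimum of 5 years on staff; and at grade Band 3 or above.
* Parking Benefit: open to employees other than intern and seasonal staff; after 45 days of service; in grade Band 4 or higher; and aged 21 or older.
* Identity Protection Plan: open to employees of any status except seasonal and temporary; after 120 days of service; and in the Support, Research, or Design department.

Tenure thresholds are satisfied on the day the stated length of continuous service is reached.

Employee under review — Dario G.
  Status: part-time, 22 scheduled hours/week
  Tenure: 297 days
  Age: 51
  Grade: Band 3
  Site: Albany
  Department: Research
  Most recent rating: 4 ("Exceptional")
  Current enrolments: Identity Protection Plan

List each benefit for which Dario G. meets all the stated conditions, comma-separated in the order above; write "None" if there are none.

Health Savings Account — status part-time ✗ (requires full-time, seasonal, or temporary) → not eligible.
Tuition Reimbursement — service 297 days ≥ 9 months (≈270 days) ✓; dept Research ✗ → not eligible.
Profit Sharing Plan — status part-time ✗ (requires temporary) → not eligible.
Phone Allowance — status part-time ✓; service 297 days ≥ 3 months (≈90 days) ✓; rating 4 ≥ 3 ✓; not enrolled in Profit Sharing Plan ✗ → not eligible.
Remote Work Stipend — status part-time ✓ (not excluded); service 297 days < 5 years (≈1825 days) ✗ → not eligible.
Parking Benefit — status part-time ✓ (not excluded); service 297 days ≥ 45 days ✓; grade Band 3 < Band 4 ✗ → not eligible.
Identity Protection Plan — status part-time ✓ (not excluded); service 297 days ≥ 120 days ✓; dept Research ✓ → eligible.

Identity Protection Plan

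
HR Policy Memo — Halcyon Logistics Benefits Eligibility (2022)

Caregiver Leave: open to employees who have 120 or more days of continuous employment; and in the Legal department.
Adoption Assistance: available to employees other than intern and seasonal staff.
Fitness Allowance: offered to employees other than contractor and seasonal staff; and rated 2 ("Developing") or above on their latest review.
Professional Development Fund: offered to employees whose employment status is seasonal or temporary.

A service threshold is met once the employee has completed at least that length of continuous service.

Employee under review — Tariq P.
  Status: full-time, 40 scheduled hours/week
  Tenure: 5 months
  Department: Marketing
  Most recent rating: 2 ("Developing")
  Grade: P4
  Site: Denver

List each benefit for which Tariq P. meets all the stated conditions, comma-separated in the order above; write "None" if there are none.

Adoption Assistance, Fitness Allowance

Caregiver Leave — service 5 months ≥ 120 days ✓; dept Marketing ✗ → not eligible.
Adoption Assistance — status full-time ✓ (not excluded) → eligible.
Fitness Allowance — status full-time ✓ (not excluded); rating 2 ≥ 2 ✓ → eligible.
Professional Development Fund — status full-time ✗ (requires seasonal or temporary) → not eligible.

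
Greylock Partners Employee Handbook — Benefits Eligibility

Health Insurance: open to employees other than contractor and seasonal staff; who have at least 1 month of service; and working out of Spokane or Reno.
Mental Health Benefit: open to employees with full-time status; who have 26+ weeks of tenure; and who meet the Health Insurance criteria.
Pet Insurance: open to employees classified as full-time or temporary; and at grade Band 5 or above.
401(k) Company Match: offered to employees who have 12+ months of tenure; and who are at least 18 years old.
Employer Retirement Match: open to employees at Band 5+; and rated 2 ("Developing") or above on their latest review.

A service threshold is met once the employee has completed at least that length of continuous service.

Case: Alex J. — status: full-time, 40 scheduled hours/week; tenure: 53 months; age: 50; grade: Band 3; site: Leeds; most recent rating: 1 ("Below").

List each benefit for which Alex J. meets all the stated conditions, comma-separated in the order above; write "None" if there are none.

Health Insurance — status full-time ✓ (not excluded); service 53 months ≥ 1 month ✓; site Leeds ✗ (not Spokane or Reno) → not eligible.
Mental Health Benefit — status full-time ✓; service 53 months ≥ 26 weeks (≈182 days) ✓; not eligible for Health Insurance ✗ → not eligible.
Pet Insurance — status full-time ✓; grade Band 3 < Band 5 ✗ → not eligible.
401(k) Company Match — service 53 months ≥ 12 months ✓; age 50 ≥ 18 ✓ → eligible.
Employer Retirement Match — grade Band 3 < Band 5 ✗ → not eligible.

401(k) Company Match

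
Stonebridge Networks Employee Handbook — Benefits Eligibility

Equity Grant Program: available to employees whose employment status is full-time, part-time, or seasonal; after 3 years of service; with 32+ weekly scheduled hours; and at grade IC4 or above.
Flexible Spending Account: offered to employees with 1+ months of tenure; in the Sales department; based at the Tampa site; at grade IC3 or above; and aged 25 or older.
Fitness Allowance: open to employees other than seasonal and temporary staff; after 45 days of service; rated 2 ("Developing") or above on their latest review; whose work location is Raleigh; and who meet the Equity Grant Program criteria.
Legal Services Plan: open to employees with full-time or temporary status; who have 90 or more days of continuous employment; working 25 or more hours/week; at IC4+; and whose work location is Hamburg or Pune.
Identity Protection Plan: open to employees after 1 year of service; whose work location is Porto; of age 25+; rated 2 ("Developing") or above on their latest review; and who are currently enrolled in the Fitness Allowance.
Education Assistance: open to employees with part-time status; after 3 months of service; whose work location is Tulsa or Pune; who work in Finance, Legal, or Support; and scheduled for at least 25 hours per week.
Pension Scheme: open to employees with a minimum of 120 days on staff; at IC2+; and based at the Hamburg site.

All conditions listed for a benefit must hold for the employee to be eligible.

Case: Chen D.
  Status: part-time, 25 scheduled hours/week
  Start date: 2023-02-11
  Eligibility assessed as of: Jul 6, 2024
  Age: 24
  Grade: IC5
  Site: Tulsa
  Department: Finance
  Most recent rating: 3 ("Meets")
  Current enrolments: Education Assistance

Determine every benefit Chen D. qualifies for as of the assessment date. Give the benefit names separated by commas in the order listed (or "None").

Education Assistance

Service from 2023-02-11 to Jul 6, 2024: 511 days.
Equity Grant Program — status part-time ✓; service 511 days < 3 years (≈1095 days) ✗ → not eligible.
Flexible Spending Account — service 511 days ≥ 1 month (≈30 days) ✓; dept Finance ✗ → not eligible.
Fitness Allowance — status part-time ✓ (not excluded); service 511 days ≥ 45 days ✓; rating 3 ≥ 2 ✓; site Tulsa ✗ (not Raleigh) → not eligible.
Legal Services Plan — status part-time ✗ (requires full-time or temporary) → not eligible.
Identity Protection Plan — service 511 days ≥ 1 year (≈365 days) ✓; site Tulsa ✗ (not Porto) → not eligible.
Education Assistance — status part-time ✓; service 511 days ≥ 3 months (≈90 days) ✓; site Tulsa ✓; dept Finance ✓; 25 hrs/wk ≥ 25 ✓ → eligible.
Pension Scheme — service 511 days ≥ 120 days ✓; grade IC5 ≥ IC2 ✓; site Tulsa ✗ (not Hamburg) → not eligible.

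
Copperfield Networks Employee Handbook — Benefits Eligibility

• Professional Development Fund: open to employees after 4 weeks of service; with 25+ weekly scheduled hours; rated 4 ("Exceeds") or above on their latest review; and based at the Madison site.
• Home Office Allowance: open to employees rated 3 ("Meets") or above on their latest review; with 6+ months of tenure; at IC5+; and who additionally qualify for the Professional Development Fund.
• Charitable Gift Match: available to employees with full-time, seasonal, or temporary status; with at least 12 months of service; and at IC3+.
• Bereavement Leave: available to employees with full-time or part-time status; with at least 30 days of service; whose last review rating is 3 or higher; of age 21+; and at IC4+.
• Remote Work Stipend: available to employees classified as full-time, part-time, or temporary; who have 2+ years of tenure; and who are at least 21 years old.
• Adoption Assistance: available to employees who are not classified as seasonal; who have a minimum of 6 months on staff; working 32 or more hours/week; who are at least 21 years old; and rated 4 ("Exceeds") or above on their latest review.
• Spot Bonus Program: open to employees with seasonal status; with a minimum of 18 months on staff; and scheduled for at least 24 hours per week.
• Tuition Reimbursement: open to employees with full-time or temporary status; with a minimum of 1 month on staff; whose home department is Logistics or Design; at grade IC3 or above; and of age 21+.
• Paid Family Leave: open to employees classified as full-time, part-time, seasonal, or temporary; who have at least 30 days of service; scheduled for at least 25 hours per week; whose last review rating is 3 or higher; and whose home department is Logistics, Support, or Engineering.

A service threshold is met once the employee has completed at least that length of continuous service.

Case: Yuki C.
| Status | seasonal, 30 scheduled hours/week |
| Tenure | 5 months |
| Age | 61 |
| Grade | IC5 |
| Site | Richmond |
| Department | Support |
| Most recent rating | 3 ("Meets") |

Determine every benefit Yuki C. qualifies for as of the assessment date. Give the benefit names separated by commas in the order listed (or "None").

Paid Family Leave

Professional Development Fund — service 5 months ≥ 4 weeks (≈28 days) ✓; 30 hrs/wk ≥ 25 ✓; rating 3 < 4 ✗ → not eligible.
Home Office Allowance — rating 3 ≥ 3 ✓; service 5 months < 6 months ✗ → not eligible.
Charitable Gift Match — status seasonal ✓; service 5 months < 12 months ✗ → not eligible.
Bereavement Leave — status seasonal ✗ (requires full-time or part-time) → not eligible.
Remote Work Stipend — status seasonal ✗ (requires full-time, part-time, or temporary) → not eligible.
Adoption Assistance — status seasonal ✗ (excluded) → not eligible.
Spot Bonus Program — status seasonal ✓; service 5 months < 18 months ✗ → not eligible.
Tuition Reimbursement — status seasonal ✗ (requires full-time or temporary) → not eligible.
Paid Family Leave — status seasonal ✓; service 5 months ≥ 30 days ✓; 30 hrs/wk ≥ 25 ✓; rating 3 ≥ 3 ✓; dept Support ✓ → eligible.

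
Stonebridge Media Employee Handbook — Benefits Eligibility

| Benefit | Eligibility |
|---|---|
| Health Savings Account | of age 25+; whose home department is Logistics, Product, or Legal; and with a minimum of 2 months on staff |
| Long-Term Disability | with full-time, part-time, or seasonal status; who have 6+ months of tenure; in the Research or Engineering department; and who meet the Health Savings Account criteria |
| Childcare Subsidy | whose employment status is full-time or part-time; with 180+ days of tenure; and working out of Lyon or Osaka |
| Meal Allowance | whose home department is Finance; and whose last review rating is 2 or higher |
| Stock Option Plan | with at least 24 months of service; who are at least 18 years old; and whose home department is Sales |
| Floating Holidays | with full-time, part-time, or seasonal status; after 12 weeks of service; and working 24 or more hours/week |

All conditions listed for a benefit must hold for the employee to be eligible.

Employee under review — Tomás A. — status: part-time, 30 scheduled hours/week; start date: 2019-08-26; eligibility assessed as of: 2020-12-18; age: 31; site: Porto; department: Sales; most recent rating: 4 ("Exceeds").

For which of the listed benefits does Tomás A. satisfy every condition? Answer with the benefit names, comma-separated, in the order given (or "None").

Floating Holidays

Service from 2019-08-26 to 2020-12-18: 480 days.
Health Savings Account — age 31 ≥ 25 ✓; dept Sales ✗ → not eligible.
Long-Term Disability — status part-time ✓; service 480 days ≥ 6 months (≈180 days) ✓; dept Sales ✗ → not eligible.
Childcare Subsidy — status part-time ✓; service 480 days ≥ 180 days ✓; site Porto ✗ (not Lyon or Osaka) → not eligible.
Meal Allowance — dept Sales ✗ → not eligible.
Stock Option Plan — service 480 days < 24 months (≈720 days) ✗ → not eligible.
Floating Holidays — status part-time ✓; service 480 days ≥ 12 weeks (≈84 days) ✓; 30 hrs/wk ≥ 24 ✓ → eligible.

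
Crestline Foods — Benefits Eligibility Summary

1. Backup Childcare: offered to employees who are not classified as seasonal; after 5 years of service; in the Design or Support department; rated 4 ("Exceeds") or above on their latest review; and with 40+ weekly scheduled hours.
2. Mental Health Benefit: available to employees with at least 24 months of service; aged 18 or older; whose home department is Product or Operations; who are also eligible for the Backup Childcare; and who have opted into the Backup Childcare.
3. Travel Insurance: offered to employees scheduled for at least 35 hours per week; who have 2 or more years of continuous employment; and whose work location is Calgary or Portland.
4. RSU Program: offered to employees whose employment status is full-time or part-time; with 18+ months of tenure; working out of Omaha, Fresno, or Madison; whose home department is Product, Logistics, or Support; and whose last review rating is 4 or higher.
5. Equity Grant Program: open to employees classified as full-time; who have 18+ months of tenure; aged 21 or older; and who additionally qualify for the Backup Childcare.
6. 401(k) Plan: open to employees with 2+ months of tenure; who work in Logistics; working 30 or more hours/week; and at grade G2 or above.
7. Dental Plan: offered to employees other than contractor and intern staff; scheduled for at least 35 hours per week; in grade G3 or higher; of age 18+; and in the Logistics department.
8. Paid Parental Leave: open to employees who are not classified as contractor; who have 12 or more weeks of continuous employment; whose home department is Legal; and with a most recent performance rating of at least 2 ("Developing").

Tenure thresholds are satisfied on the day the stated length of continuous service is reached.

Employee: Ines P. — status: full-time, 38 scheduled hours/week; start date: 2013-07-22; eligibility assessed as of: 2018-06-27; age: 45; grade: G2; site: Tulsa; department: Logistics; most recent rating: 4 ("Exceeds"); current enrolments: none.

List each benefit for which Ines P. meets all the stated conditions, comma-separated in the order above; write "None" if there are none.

Service from 2013-07-22 to 2018-06-27: 1801 days.
Backup Childcare — status full-time ✓ (not excluded); service 1801 days < 5 years (≈1825 days) ✗ → not eligible.
Mental Health Benefit — service 1801 days ≥ 24 months (≈720 days) ✓; age 45 ≥ 18 ✓; dept Logistics ✗ → not eligible.
Travel Insurance — 38 hrs/wk ≥ 35 ✓; service 1801 days ≥ 2 years (≈730 days) ✓; site Tulsa ✗ (not Calgary or Portland) → not eligible.
RSU Program — status full-time ✓; service 1801 days ≥ 18 months (≈540 days) ✓; site Tulsa ✗ (not Omaha, Fresno, or Madison) → not eligible.
Equity Grant Program — status full-time ✓; service 1801 days ≥ 18 months (≈540 days) ✓; age 45 ≥ 21 ✓; not eligible for Backup Childcare ✗ → not eligible.
401(k) Plan — service 1801 days ≥ 2 months (≈60 days) ✓; dept Logistics ✓; 38 hrs/wk ≥ 30 ✓; grade G2 ≥ G2 ✓ → eligible.
Dental Plan — status full-time ✓ (not excluded); 38 hrs/wk ≥ 35 ✓; grade G2 < G3 ✗ → not eligible.
Paid Parental Leave — status full-time ✓ (not excluded); service 1801 days ≥ 12 weeks (≈84 days) ✓; dept Logistics ✗ → not eligible.

401(k) Plan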